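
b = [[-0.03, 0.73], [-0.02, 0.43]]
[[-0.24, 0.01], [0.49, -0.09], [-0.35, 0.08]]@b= [[0.01,-0.17],[-0.01,0.32],[0.01,-0.22]]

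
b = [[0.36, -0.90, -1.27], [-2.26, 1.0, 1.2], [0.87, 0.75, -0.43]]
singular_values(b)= [3.08, 1.29, 0.68]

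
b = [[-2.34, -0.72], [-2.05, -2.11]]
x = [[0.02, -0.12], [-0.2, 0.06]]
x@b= [[0.20, 0.24], [0.34, 0.02]]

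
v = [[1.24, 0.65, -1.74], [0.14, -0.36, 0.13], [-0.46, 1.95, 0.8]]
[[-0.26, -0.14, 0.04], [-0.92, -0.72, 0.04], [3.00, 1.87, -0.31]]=v @[[-2.17, -1.93, 0.03], [1.39, 0.90, -0.13], [-0.88, -0.96, -0.05]]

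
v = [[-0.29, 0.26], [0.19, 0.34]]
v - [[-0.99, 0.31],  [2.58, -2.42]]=[[0.7, -0.05], [-2.39, 2.76]]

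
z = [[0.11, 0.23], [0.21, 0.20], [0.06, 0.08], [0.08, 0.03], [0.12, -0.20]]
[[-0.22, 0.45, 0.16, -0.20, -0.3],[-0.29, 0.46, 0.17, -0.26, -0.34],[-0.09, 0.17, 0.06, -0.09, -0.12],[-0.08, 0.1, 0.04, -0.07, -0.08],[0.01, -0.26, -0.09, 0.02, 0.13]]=z @ [[-0.84, 0.59, 0.23, -0.71, -0.63], [-0.55, 1.67, 0.6, -0.55, -1.02]]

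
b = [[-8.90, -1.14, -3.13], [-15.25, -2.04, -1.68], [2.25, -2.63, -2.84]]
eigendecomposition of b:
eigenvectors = [[(-0.51+0j), -0.00+0.18j, -0.00-0.18j], [(-0.85+0j), -0.75+0.00j, -0.75-0.00j], [(-0.12+0j), 0.44-0.45j, 0.44+0.45j]]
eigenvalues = [(-11.53+0j), (-1.12+2.7j), (-1.12-2.7j)]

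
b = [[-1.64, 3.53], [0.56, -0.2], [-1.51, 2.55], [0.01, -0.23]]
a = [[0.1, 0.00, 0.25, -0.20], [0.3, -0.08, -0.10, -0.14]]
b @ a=[[0.89,-0.28,-0.76,-0.17], [-0.0,0.02,0.16,-0.08], [0.61,-0.2,-0.63,-0.05], [-0.07,0.02,0.03,0.03]]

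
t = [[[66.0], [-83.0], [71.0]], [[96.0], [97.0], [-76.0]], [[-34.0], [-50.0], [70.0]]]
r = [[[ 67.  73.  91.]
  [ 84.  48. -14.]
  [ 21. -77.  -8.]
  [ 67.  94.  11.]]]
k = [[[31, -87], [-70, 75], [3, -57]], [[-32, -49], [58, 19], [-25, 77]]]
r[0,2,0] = 21.0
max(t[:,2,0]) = 71.0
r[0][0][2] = 91.0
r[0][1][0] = 84.0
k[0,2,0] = 3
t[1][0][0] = 96.0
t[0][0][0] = 66.0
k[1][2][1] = 77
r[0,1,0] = 84.0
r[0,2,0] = 21.0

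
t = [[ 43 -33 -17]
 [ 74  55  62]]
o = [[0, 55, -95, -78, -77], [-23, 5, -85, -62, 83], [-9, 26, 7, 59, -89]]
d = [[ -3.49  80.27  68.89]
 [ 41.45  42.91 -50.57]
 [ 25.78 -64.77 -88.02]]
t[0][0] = 43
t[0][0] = 43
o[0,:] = [0, 55, -95, -78, -77]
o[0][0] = 0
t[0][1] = -33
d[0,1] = 80.27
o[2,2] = 7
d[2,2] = -88.02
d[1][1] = 42.91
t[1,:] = [74, 55, 62]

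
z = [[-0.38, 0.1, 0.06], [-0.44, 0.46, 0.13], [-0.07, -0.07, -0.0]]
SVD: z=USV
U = [[-0.49, 0.76, -0.42],[-0.87, -0.44, 0.22],[-0.02, 0.48, 0.88]]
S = [0.74, 0.21, 0.0]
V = [[0.77, -0.61, -0.19], [-0.62, -0.78, -0.06], [0.12, -0.16, 0.98]]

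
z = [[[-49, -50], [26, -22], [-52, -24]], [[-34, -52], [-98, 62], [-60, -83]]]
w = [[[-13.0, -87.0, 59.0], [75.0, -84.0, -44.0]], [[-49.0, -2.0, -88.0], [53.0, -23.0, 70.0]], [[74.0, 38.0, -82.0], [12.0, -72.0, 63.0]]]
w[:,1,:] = [[75.0, -84.0, -44.0], [53.0, -23.0, 70.0], [12.0, -72.0, 63.0]]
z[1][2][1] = -83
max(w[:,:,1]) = 38.0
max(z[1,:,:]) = 62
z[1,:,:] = [[-34, -52], [-98, 62], [-60, -83]]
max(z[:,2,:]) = -24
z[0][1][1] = -22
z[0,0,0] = -49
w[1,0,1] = -2.0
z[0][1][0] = 26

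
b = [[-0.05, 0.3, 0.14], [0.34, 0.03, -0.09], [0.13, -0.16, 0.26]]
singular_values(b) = [0.39, 0.32, 0.3]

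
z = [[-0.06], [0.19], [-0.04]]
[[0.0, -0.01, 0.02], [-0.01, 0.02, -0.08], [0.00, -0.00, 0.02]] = z @ [[-0.07,0.12,-0.41]]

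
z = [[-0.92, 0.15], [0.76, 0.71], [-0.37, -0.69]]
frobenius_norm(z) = 1.60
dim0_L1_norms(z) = [2.05, 1.55]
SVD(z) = [[-0.48, -0.84], [0.73, -0.23], [-0.49, 0.49]] @ diag([1.412633263481437, 0.7537023702402593]) @ [[0.83, 0.55], [0.55, -0.83]]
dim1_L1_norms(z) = [1.07, 1.47, 1.06]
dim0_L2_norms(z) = [1.25, 1.0]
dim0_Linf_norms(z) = [0.92, 0.71]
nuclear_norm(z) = 2.17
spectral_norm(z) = 1.41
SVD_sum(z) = [[-0.57,-0.38], [0.86,0.57], [-0.57,-0.38]] + [[-0.35, 0.53],[-0.1, 0.14],[0.2, -0.31]]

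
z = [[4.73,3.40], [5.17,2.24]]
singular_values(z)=[8.06, 0.87]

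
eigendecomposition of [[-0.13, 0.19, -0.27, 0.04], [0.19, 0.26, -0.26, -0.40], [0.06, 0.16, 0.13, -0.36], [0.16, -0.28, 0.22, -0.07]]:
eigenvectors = [[(-0.32+0j), 0.57+0.00j, 0.17+0.21j, (0.17-0.21j)], [0.65+0.00j, 0.56+0.00j, 0.68+0.00j, (0.68-0j)], [0.30+0.00j, 0.32+0.00j, 0.40-0.51j, (0.4+0.51j)], [0.62+0.00j, (0.51+0j), (-0.24-0.04j), (-0.24+0.04j)]]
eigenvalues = [(-0.34+0j), (-0.06+0j), (0.29+0.27j), (0.29-0.27j)]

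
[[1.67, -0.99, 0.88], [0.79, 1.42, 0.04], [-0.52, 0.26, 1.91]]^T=[[1.67, 0.79, -0.52], [-0.99, 1.42, 0.26], [0.88, 0.04, 1.91]]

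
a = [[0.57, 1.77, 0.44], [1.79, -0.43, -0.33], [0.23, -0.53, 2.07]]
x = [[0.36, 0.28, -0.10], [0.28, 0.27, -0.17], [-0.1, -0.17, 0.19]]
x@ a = [[0.68,0.57,-0.14], [0.6,0.47,-0.32], [-0.32,-0.2,0.41]]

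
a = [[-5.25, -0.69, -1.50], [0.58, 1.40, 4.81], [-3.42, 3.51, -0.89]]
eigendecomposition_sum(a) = [[-4.56, 0.26, -1.47], [3.46, -0.20, 1.12], [-5.05, 0.29, -1.63]] + [[-0.81, -0.45, 0.43], [-2.17, -1.2, 1.13], [2.14, 1.19, -1.12]] + [[0.13, -0.50, -0.45], [-0.71, 2.8, 2.56], [-0.52, 2.03, 1.86]]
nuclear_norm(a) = 14.68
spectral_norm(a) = 6.97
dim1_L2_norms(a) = [5.5, 5.04, 4.98]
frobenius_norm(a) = 8.97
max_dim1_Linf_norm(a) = 5.25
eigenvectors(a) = [[0.6, -0.26, -0.14], [-0.45, -0.69, 0.80], [0.66, 0.68, 0.58]]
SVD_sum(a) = [[-4.44, 0.64, -2.57], [2.34, -0.34, 1.36], [-3.27, 0.47, -1.90]] + [[-0.07, 0.13, 0.14], [-1.33, 2.56, 2.93], [-0.86, 1.66, 1.89]] + [[-0.75, -1.45, 0.93], [-0.42, -0.82, 0.53], [0.71, 1.38, -0.89]]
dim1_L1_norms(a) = [7.44, 6.79, 7.82]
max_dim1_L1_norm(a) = 7.82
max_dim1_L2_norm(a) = 5.5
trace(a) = -4.74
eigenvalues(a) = [-6.39, -3.14, 4.79]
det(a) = 95.94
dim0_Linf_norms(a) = [5.25, 3.51, 4.81]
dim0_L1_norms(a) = [9.25, 5.6, 7.2]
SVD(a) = [[-0.74, -0.04, -0.67], [0.39, -0.84, -0.38], [-0.55, -0.54, 0.64]] @ diag([6.974379586288102, 4.899548872207117, 2.8075167381908512]) @ [[0.86, -0.12, 0.50], [0.32, -0.62, -0.71], [0.40, 0.77, -0.49]]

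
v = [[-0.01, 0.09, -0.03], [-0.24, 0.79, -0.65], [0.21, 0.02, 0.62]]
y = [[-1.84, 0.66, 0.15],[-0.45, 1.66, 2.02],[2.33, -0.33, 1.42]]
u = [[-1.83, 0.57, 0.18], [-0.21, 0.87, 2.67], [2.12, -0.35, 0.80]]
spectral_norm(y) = 3.22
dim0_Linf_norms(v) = [0.24, 0.79, 0.65]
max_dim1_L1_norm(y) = 4.13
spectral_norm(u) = 2.94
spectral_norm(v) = 1.15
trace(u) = -0.16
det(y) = -2.59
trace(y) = 1.24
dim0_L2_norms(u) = [2.81, 1.1, 2.79]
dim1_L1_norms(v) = [0.13, 1.68, 0.85]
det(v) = 0.00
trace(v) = 1.40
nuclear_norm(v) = 1.62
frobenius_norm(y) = 4.29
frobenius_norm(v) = 1.24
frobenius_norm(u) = 4.11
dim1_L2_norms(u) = [1.93, 2.82, 2.29]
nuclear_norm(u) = 5.81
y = u + v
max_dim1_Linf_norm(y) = 2.33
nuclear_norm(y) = 6.33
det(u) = 0.02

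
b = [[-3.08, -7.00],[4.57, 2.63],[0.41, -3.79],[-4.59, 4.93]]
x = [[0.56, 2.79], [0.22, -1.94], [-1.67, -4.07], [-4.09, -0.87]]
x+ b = [[-2.52,-4.21], [4.79,0.69], [-1.26,-7.86], [-8.68,4.06]]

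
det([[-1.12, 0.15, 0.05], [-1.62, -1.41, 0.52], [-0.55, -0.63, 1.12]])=1.643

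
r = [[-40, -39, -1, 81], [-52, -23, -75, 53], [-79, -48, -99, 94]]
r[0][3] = 81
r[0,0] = -40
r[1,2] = -75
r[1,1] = -23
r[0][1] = -39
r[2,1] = -48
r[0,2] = -1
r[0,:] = [-40, -39, -1, 81]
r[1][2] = -75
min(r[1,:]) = -75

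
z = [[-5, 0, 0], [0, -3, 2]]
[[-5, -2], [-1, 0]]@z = [[25, 6, -4], [5, 0, 0]]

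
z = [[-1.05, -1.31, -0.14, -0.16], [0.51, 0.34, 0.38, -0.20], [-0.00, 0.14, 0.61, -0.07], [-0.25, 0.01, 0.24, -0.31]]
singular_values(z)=[1.82, 0.78, 0.27, 0.26]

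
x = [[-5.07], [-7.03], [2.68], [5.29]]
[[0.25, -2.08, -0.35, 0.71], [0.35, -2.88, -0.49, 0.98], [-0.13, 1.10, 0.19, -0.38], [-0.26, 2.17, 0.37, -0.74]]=x@[[-0.05, 0.41, 0.07, -0.14]]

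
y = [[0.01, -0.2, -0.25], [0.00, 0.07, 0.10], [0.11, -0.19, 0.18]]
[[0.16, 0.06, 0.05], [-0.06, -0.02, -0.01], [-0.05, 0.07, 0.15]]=y@[[-0.25, -0.01, 0.26],[-0.29, -0.34, -0.47],[-0.41, 0.05, 0.19]]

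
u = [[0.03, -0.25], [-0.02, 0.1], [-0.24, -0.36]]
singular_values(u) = [0.49, 0.16]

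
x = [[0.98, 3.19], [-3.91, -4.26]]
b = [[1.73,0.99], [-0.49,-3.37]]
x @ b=[[0.13, -9.78], [-4.68, 10.49]]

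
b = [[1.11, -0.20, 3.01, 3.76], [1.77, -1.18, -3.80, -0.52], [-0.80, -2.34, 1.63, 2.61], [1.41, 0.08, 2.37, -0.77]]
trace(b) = 0.79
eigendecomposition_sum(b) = [[0.86+1.88j, -0.28+2.22j, 1.42-4.48j, 1.31-1.67j], [(0.54+0.02j), 0.49+0.33j, -0.89-0.86j, -0.24-0.50j], [-0.30+0.60j, -0.62+0.38j, (1.42-0.55j), 0.69-0.01j], [(0.33+0.9j), (-0.21+1.01j), 0.81-2.01j, (0.66-0.72j)]] + [[(0.86-1.88j), (-0.28-2.22j), (1.42+4.48j), (1.31+1.67j)], [0.54-0.02j, (0.49-0.33j), -0.89+0.86j, -0.24+0.50j], [-0.30-0.60j, (-0.62-0.38j), 1.42+0.55j, (0.69+0.01j)], [(0.33-0.9j), -0.21-1.01j, 0.81+2.01j, 0.66+0.72j]] + [[(-0.6-0j), 0.52+0.00j, (0.35-0j), 1.01-0.00j], [(0.75+0j), (-0.65-0j), (-0.44+0j), -1.26+0.00j], [(-0.14-0j), 0.13+0.00j, 0.08-0.00j, (0.24-0j)], [0.70+0.00j, (-0.62-0j), -0.41+0.00j, (-1.19+0j)]] + [[(-0.01+0j), -0.16-0.00j, -0.17+0.00j, (0.13-0j)],[(-0.07+0j), -1.51-0.00j, -1.58+0.00j, 1.22-0.00j],[-0.05+0.00j, (-1.23-0j), -1.29+0.00j, (1-0j)],[(0.05-0j), 1.11+0.00j, 1.17-0.00j, -0.90+0.00j]]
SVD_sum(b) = [[-0.13, -0.45, 3.68, 2.78], [0.09, 0.32, -2.59, -1.96], [-0.08, -0.30, 2.47, 1.86], [-0.04, -0.13, 1.09, 0.82]] + [[0.13, -0.56, -0.52, 0.61], [0.35, -1.47, -1.38, 1.60], [0.26, -1.11, -1.04, 1.21], [-0.21, 0.9, 0.84, -0.98]] + [[1.14, 0.12, 0.09, -0.05], [1.33, 0.14, 0.11, -0.06], [-1.02, -0.11, -0.08, 0.05], [1.62, 0.17, 0.13, -0.08]] + [[-0.03, 0.69, -0.24, 0.43], [0.01, -0.17, 0.06, -0.10], [0.04, -0.82, 0.29, -0.51], [0.04, -0.86, 0.3, -0.54]]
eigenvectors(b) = [[(-0.85+0j), -0.85-0.00j, (0.5+0j), -0.07+0.00j],[-0.10+0.20j, -0.10-0.20j, (-0.62+0j), (-0.67+0j)],[-0.17-0.21j, (-0.17+0.21j), 0.12+0.00j, -0.55+0.00j],[(-0.39-0.03j), -0.39+0.03j, (-0.59+0j), 0.49+0.00j]]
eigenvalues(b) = [(3.43+0.94j), (3.43-0.94j), (-2.36+0j), (-3.71+0j)]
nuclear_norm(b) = 14.68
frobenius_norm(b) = 8.22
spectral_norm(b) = 6.61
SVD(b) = [[0.7,0.26,0.44,-0.5], [-0.49,0.69,0.51,0.12], [0.47,0.52,-0.39,0.59], [0.21,-0.42,0.62,0.62]] @ diag([6.6074262593236135, 3.7552433474365516, 2.615958221704429, 1.7003612002840145]) @ [[-0.03, -0.1, 0.79, 0.6], [0.13, -0.57, -0.53, 0.62], [0.99, 0.11, 0.08, -0.05], [0.04, -0.81, 0.29, -0.51]]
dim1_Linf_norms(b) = [3.76, 3.8, 2.61, 2.37]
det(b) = 110.37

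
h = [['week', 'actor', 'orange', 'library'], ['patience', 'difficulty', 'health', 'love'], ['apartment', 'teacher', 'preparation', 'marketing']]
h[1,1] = 'difficulty'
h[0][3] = 'library'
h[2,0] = 'apartment'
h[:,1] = ['actor', 'difficulty', 'teacher']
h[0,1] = 'actor'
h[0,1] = 'actor'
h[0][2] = 'orange'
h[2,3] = 'marketing'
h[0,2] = 'orange'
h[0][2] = 'orange'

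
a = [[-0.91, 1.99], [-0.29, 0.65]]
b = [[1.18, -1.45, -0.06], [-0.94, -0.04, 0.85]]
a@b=[[-2.94, 1.24, 1.75], [-0.95, 0.39, 0.57]]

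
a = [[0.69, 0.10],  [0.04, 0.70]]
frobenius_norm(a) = 0.99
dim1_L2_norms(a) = [0.7, 0.7]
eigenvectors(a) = [[-0.86, -0.83], [0.5, -0.56]]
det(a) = 0.48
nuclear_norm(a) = 1.39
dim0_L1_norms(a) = [0.73, 0.8]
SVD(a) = [[0.70, 0.72], [0.72, -0.7]] @ diag([0.7658255249266925, 0.6254688364505107]) @ [[0.67, 0.75], [0.75, -0.67]]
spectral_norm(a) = 0.77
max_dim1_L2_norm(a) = 0.7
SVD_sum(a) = [[0.36, 0.40], [0.37, 0.41]] + [[0.33, -0.30], [-0.33, 0.29]]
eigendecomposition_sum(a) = [[0.34, -0.5], [-0.2, 0.29]] + [[0.35, 0.6], [0.24, 0.41]]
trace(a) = 1.39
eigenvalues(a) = [0.63, 0.76]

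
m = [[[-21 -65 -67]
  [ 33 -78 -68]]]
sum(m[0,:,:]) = -266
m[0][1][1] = -78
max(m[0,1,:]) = 33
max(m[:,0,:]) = -21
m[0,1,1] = -78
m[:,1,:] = [[33, -78, -68]]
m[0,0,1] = -65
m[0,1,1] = -78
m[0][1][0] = 33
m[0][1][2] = -68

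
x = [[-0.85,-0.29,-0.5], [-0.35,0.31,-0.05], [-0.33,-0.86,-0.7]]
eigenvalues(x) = [-1.34, -0.21, 0.31]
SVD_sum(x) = [[-0.53, -0.54, -0.56], [-0.03, -0.03, -0.03], [-0.62, -0.63, -0.65]] + [[-0.3, 0.27, 0.03],[-0.34, 0.31, 0.03],[0.28, -0.25, -0.02]] + [[-0.01, -0.02, 0.03], [0.02, 0.03, -0.05], [0.01, 0.02, -0.03]]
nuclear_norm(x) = 2.25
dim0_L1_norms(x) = [1.53, 1.46, 1.25]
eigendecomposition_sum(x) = [[-0.73,  -0.44,  -0.60], [-0.17,  -0.11,  -0.14], [-0.61,  -0.37,  -0.51]] + [[-0.11,0.1,0.1], [-0.06,0.05,0.05], [0.17,-0.16,-0.16]] + [[-0.02, 0.05, 0.01], [-0.12, 0.36, 0.04], [0.11, -0.33, -0.04]]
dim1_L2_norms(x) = [1.03, 0.47, 1.16]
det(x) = 0.09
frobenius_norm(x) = 1.62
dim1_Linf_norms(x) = [0.85, 0.35, 0.86]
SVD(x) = [[-0.65, -0.57, -0.50], [-0.03, -0.64, 0.76], [-0.76, 0.52, 0.4]] @ diag([1.4459604163375124, 0.7201658565735465, 0.08221686816425636]) @ [[0.56,0.57,0.59],[0.74,-0.67,-0.06],[0.36,0.48,-0.8]]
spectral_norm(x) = 1.45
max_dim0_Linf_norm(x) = 0.86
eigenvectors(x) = [[0.75, 0.51, -0.1], [0.18, 0.27, -0.74], [0.63, -0.81, 0.67]]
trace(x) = -1.24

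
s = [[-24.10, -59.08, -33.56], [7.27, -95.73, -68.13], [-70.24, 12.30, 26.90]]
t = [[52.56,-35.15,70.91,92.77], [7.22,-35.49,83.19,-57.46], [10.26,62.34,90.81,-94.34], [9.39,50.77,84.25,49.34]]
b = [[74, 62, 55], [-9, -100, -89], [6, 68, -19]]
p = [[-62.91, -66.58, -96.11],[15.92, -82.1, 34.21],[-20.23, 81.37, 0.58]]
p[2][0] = -20.23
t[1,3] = -57.46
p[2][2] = 0.58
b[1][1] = -100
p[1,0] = 15.92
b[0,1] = 62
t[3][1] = 50.77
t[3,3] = 49.34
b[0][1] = 62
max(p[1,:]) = 34.21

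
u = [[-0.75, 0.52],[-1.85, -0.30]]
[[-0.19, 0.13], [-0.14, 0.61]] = u@[[0.11, -0.30], [-0.21, -0.19]]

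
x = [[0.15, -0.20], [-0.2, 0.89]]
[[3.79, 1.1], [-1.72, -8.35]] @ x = [[0.35, 0.22], [1.41, -7.09]]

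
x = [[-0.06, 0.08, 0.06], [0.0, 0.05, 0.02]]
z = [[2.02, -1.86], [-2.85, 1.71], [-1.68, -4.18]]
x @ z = [[-0.45, -0.00], [-0.18, 0.00]]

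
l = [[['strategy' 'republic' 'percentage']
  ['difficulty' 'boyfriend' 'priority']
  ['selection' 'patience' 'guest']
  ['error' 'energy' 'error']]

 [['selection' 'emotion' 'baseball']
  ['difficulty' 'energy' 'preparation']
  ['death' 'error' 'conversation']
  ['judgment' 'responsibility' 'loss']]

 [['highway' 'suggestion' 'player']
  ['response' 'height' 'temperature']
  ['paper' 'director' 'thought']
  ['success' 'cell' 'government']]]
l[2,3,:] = ['success', 'cell', 'government']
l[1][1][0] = 'difficulty'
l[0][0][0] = 'strategy'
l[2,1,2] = 'temperature'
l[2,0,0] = 'highway'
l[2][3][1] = 'cell'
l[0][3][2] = 'error'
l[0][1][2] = 'priority'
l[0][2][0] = 'selection'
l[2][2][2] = 'thought'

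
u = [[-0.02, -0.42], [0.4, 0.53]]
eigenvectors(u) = [[0.72+0.00j, 0.72-0.00j], [(-0.47-0.52j), -0.47+0.52j]]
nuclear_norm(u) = 0.97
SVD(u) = [[-0.50, 0.87], [0.87, 0.50]] @ diag([0.7580119560120395, 0.20764843977935876]) @ [[0.47, 0.88], [0.88, -0.47]]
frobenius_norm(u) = 0.79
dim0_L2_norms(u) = [0.4, 0.68]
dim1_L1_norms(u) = [0.44, 0.93]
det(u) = 0.16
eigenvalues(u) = [(0.26+0.3j), (0.26-0.3j)]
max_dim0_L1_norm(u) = 0.95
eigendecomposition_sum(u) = [[-0.01+0.27j,-0.21+0.18j], [0.20-0.17j,(0.26+0.04j)]] + [[-0.01-0.27j, -0.21-0.18j], [(0.2+0.17j), (0.27-0.04j)]]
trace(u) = 0.51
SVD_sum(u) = [[-0.18, -0.34], [0.31, 0.58]] + [[0.16, -0.08], [0.09, -0.05]]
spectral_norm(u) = 0.76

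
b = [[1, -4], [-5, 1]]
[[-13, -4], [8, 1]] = b @ [[-1, 0], [3, 1]]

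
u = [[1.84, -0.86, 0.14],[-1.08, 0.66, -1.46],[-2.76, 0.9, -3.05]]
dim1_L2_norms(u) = [2.04, 1.93, 4.21]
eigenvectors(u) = [[0.05, 0.85, -0.5],[0.4, -0.15, -0.85],[0.91, -0.50, 0.18]]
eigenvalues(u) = [-2.8, 1.91, 0.34]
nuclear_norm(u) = 6.48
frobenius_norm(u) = 5.06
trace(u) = -0.55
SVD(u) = [[-0.33, -0.94, 0.05], [0.39, -0.18, -0.9], [0.86, -0.28, 0.43]] @ diag([4.876230020770654, 1.3240739504231185, 0.27876326577570415]) @ [[-0.7, 0.27, -0.66], [-0.58, 0.33, 0.74], [-0.42, -0.9, 0.08]]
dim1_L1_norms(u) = [2.84, 3.2, 6.71]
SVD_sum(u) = [[1.12, -0.43, 1.07],[-1.33, 0.51, -1.26],[-2.92, 1.13, -2.78]] + [[0.72, -0.41, -0.93], [0.14, -0.08, -0.18], [0.21, -0.12, -0.28]] + [[-0.01, -0.01, 0.00], [0.11, 0.23, -0.02], [-0.05, -0.11, 0.01]]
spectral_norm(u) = 4.88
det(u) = -1.80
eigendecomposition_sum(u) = [[-0.08, 0.02, -0.15],[-0.71, 0.15, -1.26],[-1.62, 0.34, -2.86]] + [[1.94, -1.07, 0.37],[-0.34, 0.19, -0.07],[-1.14, 0.63, -0.22]] + [[-0.02, 0.19, -0.08], [-0.03, 0.32, -0.14], [0.01, -0.07, 0.03]]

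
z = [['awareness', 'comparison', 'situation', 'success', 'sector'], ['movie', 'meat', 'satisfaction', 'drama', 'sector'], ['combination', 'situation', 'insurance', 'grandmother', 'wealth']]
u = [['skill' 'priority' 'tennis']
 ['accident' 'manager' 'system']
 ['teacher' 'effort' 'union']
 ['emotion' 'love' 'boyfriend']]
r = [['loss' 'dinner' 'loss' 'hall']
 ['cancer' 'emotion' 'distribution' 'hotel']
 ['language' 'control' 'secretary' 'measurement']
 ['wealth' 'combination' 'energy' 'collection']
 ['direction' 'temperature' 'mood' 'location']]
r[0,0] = 'loss'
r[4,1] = 'temperature'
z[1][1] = 'meat'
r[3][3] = 'collection'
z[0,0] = 'awareness'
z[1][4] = 'sector'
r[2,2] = 'secretary'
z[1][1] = 'meat'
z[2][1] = 'situation'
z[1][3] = 'drama'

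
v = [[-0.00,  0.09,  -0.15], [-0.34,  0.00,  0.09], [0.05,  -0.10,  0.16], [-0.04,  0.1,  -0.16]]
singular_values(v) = [0.36, 0.32, 0.0]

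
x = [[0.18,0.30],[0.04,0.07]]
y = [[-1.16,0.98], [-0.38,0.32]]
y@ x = [[-0.17, -0.28], [-0.06, -0.09]]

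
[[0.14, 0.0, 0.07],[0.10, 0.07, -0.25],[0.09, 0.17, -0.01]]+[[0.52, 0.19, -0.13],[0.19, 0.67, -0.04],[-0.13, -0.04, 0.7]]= [[0.66, 0.19, -0.06], [0.29, 0.74, -0.29], [-0.04, 0.13, 0.69]]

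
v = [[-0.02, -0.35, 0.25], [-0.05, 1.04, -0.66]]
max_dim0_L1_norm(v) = 1.39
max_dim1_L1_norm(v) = 1.75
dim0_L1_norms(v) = [0.07, 1.39, 0.91]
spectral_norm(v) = 1.31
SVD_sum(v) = [[0.01, -0.36, 0.23], [-0.04, 1.04, -0.67]] + [[-0.03, 0.01, 0.02], [-0.01, 0.00, 0.01]]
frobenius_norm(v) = 1.31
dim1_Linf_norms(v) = [0.35, 1.04]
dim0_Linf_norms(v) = [0.05, 1.04, 0.66]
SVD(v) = [[-0.33, 0.94], [0.94, 0.33]] @ diag([1.3051273254787081, 0.04174523073112026]) @ [[-0.03, 0.84, -0.54], [-0.85, 0.27, 0.46]]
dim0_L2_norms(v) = [0.05, 1.1, 0.71]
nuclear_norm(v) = 1.35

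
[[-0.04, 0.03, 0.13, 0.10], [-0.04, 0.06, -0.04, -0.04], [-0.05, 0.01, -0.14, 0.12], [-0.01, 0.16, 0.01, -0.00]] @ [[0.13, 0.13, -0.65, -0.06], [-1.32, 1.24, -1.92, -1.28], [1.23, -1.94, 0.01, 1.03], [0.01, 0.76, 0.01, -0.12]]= [[0.12,  -0.14,  -0.03,  0.09], [-0.13,  0.12,  -0.09,  -0.11], [-0.19,  0.37,  0.01,  -0.17], [-0.2,  0.18,  -0.3,  -0.19]]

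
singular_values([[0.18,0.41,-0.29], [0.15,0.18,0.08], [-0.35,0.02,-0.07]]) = [0.57, 0.36, 0.14]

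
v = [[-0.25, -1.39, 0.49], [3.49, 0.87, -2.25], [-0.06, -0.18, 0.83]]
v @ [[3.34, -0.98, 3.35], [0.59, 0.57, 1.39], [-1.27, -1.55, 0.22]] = [[-2.28, -1.31, -2.66], [15.03, 0.56, 12.41], [-1.36, -1.33, -0.27]]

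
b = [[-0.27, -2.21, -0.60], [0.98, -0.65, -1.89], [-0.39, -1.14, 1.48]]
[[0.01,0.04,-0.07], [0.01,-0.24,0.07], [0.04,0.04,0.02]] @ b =[[0.06, 0.03, -0.19], [-0.27, 0.05, 0.55], [0.02, -0.14, -0.07]]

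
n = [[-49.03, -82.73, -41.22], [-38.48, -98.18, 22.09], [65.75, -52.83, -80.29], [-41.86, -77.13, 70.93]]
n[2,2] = -80.29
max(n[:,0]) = 65.75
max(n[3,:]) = 70.93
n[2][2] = -80.29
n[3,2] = 70.93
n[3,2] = 70.93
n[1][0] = -38.48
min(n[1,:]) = -98.18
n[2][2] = -80.29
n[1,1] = -98.18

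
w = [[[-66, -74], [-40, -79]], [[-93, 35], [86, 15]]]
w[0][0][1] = -74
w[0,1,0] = -40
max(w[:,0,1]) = 35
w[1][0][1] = 35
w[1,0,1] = 35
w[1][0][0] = -93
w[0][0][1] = -74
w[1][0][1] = 35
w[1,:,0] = [-93, 86]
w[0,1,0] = -40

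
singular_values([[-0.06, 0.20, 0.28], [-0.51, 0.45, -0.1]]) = [0.7, 0.31]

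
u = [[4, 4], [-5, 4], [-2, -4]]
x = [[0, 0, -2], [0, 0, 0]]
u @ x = [[0, 0, -8], [0, 0, 10], [0, 0, 4]]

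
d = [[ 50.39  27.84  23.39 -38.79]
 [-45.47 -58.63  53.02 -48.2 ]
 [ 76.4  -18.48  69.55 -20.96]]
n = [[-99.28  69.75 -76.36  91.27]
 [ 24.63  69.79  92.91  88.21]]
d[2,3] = -20.96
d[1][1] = -58.63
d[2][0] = 76.4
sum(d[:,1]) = -49.27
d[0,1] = 27.84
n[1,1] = 69.79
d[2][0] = 76.4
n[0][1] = 69.75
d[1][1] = -58.63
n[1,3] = 88.21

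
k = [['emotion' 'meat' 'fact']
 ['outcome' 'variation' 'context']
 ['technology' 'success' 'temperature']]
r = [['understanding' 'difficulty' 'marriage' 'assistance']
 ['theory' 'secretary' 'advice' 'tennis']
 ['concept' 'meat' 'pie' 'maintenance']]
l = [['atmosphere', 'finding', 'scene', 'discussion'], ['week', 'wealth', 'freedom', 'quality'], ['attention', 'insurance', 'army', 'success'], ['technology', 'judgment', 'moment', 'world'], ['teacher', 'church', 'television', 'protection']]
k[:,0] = ['emotion', 'outcome', 'technology']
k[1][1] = 'variation'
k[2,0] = 'technology'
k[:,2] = ['fact', 'context', 'temperature']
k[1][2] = 'context'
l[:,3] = ['discussion', 'quality', 'success', 'world', 'protection']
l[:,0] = ['atmosphere', 'week', 'attention', 'technology', 'teacher']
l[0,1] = 'finding'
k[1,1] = 'variation'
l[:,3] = ['discussion', 'quality', 'success', 'world', 'protection']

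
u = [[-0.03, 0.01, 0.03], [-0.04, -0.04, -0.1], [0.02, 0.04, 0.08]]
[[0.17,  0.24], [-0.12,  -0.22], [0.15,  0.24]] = u@[[-3.35, -4.30], [2.52, 2.08], [1.51, 3.06]]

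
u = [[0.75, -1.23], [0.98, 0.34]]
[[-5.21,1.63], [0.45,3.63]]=u@[[-0.83, 3.44], [3.73, 0.77]]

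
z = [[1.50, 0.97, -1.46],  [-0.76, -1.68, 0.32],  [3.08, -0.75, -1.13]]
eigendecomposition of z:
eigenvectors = [[-0.30-0.47j, -0.30+0.47j, (0.1+0j)], [(0.09+0.11j), (0.09-0.11j), 0.72+0.00j], [(-0.82+0j), -0.82-0.00j, (0.68+0j)]]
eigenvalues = [(0.09+1.85j), (0.09-1.85j), (-1.48+0j)]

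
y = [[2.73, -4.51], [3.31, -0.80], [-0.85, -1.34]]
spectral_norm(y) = 5.91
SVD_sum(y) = [[3.42, -3.9],[1.84, -2.09],[0.29, -0.34]] + [[-0.69, -0.61], [1.47, 1.29], [-1.14, -1.00]]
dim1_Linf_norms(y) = [4.51, 3.31, 1.34]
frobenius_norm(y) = 6.47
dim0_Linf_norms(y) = [3.31, 4.51]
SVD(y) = [[-0.88, 0.35], [-0.47, -0.74], [-0.08, 0.57]] @ diag([5.907155733190631, 2.6481524019272467]) @ [[-0.66, 0.75],[-0.75, -0.66]]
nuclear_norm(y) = 8.56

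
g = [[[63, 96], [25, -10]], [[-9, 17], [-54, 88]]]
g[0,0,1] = 96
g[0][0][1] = 96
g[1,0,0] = -9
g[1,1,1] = 88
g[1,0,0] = -9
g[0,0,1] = 96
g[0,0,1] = 96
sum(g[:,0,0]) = 54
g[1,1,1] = 88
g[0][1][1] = -10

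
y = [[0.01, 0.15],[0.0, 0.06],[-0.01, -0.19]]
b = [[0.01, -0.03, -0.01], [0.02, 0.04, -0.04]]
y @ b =[[0.00,0.01,-0.01],[0.00,0.00,-0.0],[-0.00,-0.01,0.01]]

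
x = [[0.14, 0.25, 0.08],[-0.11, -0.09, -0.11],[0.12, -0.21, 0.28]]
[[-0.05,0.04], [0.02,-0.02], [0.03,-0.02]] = x @ [[-0.03, 0.02], [-0.18, 0.14], [-0.01, 0.01]]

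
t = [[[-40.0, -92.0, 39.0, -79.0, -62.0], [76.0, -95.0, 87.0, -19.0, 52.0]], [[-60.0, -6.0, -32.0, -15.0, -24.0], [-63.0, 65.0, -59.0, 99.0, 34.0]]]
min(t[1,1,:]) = -63.0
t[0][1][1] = -95.0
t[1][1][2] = -59.0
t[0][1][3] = -19.0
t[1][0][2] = -32.0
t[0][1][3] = -19.0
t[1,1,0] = -63.0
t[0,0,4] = -62.0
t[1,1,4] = 34.0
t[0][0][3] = -79.0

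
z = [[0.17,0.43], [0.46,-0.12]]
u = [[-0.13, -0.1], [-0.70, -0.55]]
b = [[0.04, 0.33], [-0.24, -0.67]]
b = z + u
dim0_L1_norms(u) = [0.83, 0.65]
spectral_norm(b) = 0.78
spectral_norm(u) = 0.91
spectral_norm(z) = 0.50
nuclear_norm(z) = 0.94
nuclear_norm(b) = 0.85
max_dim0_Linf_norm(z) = 0.46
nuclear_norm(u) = 0.91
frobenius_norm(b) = 0.79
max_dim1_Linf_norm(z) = 0.46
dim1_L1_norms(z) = [0.6, 0.58]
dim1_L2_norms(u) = [0.16, 0.89]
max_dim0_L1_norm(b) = 1.0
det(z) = -0.22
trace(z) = 0.05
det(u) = 0.00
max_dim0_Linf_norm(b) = 0.67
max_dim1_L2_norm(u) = 0.89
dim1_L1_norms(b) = [0.37, 0.91]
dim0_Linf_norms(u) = [0.7, 0.55]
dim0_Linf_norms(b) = [0.24, 0.67]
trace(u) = -0.68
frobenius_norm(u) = 0.91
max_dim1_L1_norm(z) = 0.6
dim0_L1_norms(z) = [0.63, 0.55]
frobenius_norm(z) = 0.66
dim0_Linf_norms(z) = [0.46, 0.43]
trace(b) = -0.63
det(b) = 0.05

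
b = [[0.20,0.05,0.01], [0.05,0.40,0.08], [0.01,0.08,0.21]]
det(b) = 0.015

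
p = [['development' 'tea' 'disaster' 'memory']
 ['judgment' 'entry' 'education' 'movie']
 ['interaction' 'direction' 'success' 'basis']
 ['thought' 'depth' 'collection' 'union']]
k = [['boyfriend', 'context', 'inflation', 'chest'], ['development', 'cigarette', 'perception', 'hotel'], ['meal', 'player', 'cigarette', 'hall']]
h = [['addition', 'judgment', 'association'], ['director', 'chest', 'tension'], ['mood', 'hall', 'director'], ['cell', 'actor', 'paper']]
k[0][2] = 'inflation'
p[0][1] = 'tea'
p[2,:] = ['interaction', 'direction', 'success', 'basis']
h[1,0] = 'director'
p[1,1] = 'entry'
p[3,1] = 'depth'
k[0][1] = 'context'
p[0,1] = 'tea'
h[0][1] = 'judgment'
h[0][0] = 'addition'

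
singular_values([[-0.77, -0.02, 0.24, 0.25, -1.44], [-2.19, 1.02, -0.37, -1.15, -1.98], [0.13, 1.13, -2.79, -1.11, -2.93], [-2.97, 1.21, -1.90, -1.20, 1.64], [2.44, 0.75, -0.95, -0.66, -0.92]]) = [5.4, 4.64, 2.83, 0.97, 0.18]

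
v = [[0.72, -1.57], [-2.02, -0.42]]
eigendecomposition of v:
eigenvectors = [[0.77,0.54], [-0.64,0.84]]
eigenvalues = [2.02, -1.72]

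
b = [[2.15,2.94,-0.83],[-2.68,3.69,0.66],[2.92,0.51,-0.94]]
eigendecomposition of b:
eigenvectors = [[(-0.3+0j), 0.68+0.00j, 0.68-0.00j], [-0.05+0.00j, 0.19+0.51j, 0.19-0.51j], [(-0.95+0j), 0.43-0.24j, 0.43+0.24j]]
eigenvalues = [(0.01+0j), (2.44+2.53j), (2.44-2.53j)]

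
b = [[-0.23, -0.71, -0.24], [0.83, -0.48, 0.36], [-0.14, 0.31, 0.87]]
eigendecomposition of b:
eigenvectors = [[(-0.15-0.64j), (-0.15+0.64j), -0.26+0.00j], [(-0.74+0j), (-0.74-0j), (0.09+0j)], [(0.15+0.02j), 0.15-0.02j, (0.96+0j)]]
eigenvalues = [(-0.39+0.72j), (-0.39-0.72j), (0.94+0j)]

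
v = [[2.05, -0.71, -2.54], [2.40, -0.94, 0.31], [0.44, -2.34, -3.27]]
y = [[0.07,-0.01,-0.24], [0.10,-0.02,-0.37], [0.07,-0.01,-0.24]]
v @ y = [[-0.11, 0.02, 0.38], [0.10, -0.01, -0.30], [-0.43, 0.08, 1.54]]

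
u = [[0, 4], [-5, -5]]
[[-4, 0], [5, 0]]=u@[[0, 0], [-1, 0]]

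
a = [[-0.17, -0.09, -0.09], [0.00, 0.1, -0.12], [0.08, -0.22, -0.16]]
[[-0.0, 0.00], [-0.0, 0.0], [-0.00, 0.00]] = a @ [[-0.01, 0.01], [0.01, -0.01], [0.01, -0.01]]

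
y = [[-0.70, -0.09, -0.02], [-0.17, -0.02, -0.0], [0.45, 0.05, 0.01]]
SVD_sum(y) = [[-0.7, -0.09, -0.02], [-0.17, -0.02, -0.00], [0.45, 0.06, 0.01]] + [[0.00, -0.0, -0.00], [-0.0, 0.0, 0.00], [0.0, -0.0, -0.00]] + [[0.00,-0.0,0.00], [0.00,-0.00,0.00], [0.00,-0.00,0.0]]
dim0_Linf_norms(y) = [0.7, 0.09, 0.02]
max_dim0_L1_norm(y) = 1.32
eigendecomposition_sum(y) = [[(-0.7+0j), (-0.09-0j), -0.02+0.00j], [(-0.17+0j), -0.02-0.00j, (-0+0j)], [0.45-0.00j, 0.06+0.00j, (0.01-0j)]] + [[(-0+0j), (-0-0j), -0.00-0.00j], [0.00-0.00j, 0.00+0.00j, 0.00+0.00j], [0.00+0.00j, -0.00+0.00j, (-0+0j)]] + [[(-0-0j), (-0+0j), (-0+0j)], [0j, -0j, 0.00-0.00j], [0.00-0.00j, (-0-0j), -0.00-0.00j]]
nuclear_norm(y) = 0.87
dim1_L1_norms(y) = [0.81, 0.19, 0.51]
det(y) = -0.00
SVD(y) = [[-0.82, 0.56, 0.08], [-0.20, -0.42, 0.89], [0.53, 0.72, 0.46]] @ diag([0.8560552625316695, 0.007526196407314586, 0.003569854264961245]) @ [[0.99, 0.12, 0.03], [0.12, -0.84, -0.54], [0.04, -0.54, 0.84]]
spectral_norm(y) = 0.86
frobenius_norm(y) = 0.86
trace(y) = -0.71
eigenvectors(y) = [[(-0.82+0j), (-0.01-0.07j), (-0.01+0.07j)], [(-0.2+0j), 0.22+0.57j, (0.22-0.57j)], [0.53+0.00j, (-0.79+0j), -0.79-0.00j]]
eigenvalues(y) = [(-0.71+0j), (-0+0.01j), (-0-0.01j)]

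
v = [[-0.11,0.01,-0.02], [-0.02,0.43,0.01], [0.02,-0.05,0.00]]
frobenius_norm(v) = 0.45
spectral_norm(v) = 0.43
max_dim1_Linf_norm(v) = 0.43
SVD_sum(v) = [[-0.0, 0.02, 0.00],[-0.03, 0.43, 0.01],[0.00, -0.05, -0.00]] + [[-0.11, -0.01, -0.02], [0.01, 0.0, 0.00], [0.02, 0.0, 0.00]] + [[0.0,0.0,-0.0], [0.00,0.00,-0.00], [0.00,0.00,-0.0]]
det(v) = 0.00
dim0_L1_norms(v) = [0.15, 0.49, 0.03]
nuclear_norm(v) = 0.55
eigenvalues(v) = [0.43, -0.11, -0.0]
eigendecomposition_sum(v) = [[-0.00,0.01,0.00], [-0.02,0.43,0.01], [0.00,-0.05,-0.0]] + [[-0.11, 0.0, -0.02], [-0.00, 0.0, -0.00], [0.02, -0.00, 0.0]] + [[0.0, 0.00, 0.00], [0.0, 0.00, 0.0], [-0.00, -0.00, -0.00]]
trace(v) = 0.32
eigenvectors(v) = [[0.02, 0.99, -0.19], [0.99, 0.04, -0.03], [-0.11, -0.17, 0.98]]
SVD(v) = [[-0.04,0.99,0.16], [-0.99,-0.05,0.11], [0.12,-0.15,0.98]] @ diag([0.4338631913659292, 0.11251052391002535, 0.0020280994213104464]) @ [[0.06, -1.0, -0.02], [-0.98, -0.06, -0.18], [0.18, 0.03, -0.98]]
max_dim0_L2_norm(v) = 0.43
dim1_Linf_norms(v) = [0.11, 0.43, 0.05]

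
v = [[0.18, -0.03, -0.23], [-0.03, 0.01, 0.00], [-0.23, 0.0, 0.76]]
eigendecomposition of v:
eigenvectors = [[0.33, -0.91, -0.27], [-0.01, 0.28, -0.96], [-0.94, -0.32, -0.08]]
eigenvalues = [0.84, 0.11, 0.0]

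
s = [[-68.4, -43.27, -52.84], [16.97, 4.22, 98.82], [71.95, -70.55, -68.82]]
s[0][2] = -52.84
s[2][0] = 71.95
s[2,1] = -70.55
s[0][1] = -43.27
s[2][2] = -68.82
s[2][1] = -70.55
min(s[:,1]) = -70.55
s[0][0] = -68.4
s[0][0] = -68.4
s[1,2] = 98.82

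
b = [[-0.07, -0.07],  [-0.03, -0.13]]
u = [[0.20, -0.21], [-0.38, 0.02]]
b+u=[[0.13, -0.28], [-0.41, -0.11]]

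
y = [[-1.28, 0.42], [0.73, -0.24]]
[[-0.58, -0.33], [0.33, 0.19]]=y @[[0.58, 0.38],[0.38, 0.38]]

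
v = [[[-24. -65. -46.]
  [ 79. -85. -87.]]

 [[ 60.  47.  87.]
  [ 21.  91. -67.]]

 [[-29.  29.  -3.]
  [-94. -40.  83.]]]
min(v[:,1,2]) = -87.0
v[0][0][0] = -24.0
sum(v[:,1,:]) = -99.0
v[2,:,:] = [[-29.0, 29.0, -3.0], [-94.0, -40.0, 83.0]]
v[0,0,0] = -24.0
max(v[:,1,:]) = 91.0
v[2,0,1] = 29.0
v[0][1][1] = -85.0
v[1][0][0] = 60.0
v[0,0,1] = -65.0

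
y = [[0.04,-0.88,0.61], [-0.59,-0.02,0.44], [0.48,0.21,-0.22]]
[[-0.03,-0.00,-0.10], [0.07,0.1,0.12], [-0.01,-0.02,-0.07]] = y @[[0.00, -0.0, -0.19],[0.14, 0.17, 0.13],[0.16, 0.24, 0.03]]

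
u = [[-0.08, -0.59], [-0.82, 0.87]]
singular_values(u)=[1.26, 0.44]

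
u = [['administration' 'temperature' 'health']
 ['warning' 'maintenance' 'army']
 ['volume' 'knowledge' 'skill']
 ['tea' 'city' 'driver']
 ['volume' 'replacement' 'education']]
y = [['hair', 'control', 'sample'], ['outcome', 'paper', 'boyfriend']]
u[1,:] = ['warning', 'maintenance', 'army']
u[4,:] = ['volume', 'replacement', 'education']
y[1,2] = 'boyfriend'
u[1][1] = 'maintenance'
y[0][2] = 'sample'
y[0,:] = ['hair', 'control', 'sample']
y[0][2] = 'sample'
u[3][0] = 'tea'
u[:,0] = ['administration', 'warning', 'volume', 'tea', 'volume']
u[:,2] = ['health', 'army', 'skill', 'driver', 'education']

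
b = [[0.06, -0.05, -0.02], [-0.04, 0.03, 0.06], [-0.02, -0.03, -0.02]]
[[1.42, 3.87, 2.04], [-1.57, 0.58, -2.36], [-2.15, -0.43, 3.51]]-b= [[1.36, 3.92, 2.06], [-1.53, 0.55, -2.42], [-2.13, -0.40, 3.53]]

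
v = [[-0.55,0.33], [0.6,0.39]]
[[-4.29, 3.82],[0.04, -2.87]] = v @ [[4.09, -5.91],[-6.19, 1.74]]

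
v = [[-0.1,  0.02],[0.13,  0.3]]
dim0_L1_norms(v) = [0.23, 0.32]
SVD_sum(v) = [[-0.01, -0.02], [0.14, 0.3]] + [[-0.09,0.04], [-0.01,0.0]]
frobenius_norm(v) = 0.34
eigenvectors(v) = [[-0.95, -0.05],  [0.3, -1.0]]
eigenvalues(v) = [-0.11, 0.31]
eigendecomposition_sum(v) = [[-0.1, 0.01], [0.03, -0.00]] + [[0.0, 0.01],[0.10, 0.30]]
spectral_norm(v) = 0.33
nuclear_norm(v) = 0.43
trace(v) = 0.20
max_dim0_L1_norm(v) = 0.32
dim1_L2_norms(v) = [0.1, 0.33]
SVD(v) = [[-0.07, 1.00], [1.00, 0.07]] @ diag([0.32772721573807156, 0.09947297152780503]) @ [[0.42,0.91], [-0.91,0.42]]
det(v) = -0.03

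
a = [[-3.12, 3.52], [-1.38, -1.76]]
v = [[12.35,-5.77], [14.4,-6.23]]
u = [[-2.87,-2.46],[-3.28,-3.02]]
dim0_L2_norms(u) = [4.36, 3.9]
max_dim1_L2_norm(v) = 15.69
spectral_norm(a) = 4.73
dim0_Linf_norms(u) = [3.28, 3.02]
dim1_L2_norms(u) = [3.78, 4.46]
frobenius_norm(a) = 5.21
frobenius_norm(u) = 5.85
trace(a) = -4.88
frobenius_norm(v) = 20.78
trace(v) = 6.12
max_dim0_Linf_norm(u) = 3.28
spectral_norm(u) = 5.84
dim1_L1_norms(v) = [18.12, 20.63]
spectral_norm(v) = 20.78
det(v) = 6.15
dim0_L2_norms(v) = [18.97, 8.49]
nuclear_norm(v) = 21.08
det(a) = 10.35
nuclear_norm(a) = 6.92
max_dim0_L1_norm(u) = 6.15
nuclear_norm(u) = 5.95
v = u @ a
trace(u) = -5.89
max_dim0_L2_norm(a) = 3.94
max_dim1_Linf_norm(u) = 3.28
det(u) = 0.60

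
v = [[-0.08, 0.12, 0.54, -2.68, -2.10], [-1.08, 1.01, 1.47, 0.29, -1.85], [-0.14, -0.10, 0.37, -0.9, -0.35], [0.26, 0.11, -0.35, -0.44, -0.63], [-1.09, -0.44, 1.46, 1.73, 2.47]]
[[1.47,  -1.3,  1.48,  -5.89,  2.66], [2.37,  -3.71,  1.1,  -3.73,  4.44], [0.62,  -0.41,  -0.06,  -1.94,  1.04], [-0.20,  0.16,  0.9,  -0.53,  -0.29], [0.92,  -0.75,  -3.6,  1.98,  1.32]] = v @ [[-1.03, 0.29, 0.2, -1.41, -0.61], [0.05, 0.14, -0.51, -0.56, 0.14], [0.55, -1.21, -0.58, -2.47, 1.71], [-0.21, -0.45, 0.39, 1.13, -0.13], [-0.25, 0.88, -1.39, 0.75, -0.63]]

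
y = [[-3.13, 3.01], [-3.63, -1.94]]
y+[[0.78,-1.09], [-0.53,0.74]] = [[-2.35, 1.92], [-4.16, -1.2]]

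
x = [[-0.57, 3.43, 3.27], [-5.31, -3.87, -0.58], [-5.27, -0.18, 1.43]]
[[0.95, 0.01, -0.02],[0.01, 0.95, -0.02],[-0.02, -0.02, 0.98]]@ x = [[-0.49, 3.22, 3.07], [-4.94, -3.64, -0.55], [-5.05, -0.17, 1.35]]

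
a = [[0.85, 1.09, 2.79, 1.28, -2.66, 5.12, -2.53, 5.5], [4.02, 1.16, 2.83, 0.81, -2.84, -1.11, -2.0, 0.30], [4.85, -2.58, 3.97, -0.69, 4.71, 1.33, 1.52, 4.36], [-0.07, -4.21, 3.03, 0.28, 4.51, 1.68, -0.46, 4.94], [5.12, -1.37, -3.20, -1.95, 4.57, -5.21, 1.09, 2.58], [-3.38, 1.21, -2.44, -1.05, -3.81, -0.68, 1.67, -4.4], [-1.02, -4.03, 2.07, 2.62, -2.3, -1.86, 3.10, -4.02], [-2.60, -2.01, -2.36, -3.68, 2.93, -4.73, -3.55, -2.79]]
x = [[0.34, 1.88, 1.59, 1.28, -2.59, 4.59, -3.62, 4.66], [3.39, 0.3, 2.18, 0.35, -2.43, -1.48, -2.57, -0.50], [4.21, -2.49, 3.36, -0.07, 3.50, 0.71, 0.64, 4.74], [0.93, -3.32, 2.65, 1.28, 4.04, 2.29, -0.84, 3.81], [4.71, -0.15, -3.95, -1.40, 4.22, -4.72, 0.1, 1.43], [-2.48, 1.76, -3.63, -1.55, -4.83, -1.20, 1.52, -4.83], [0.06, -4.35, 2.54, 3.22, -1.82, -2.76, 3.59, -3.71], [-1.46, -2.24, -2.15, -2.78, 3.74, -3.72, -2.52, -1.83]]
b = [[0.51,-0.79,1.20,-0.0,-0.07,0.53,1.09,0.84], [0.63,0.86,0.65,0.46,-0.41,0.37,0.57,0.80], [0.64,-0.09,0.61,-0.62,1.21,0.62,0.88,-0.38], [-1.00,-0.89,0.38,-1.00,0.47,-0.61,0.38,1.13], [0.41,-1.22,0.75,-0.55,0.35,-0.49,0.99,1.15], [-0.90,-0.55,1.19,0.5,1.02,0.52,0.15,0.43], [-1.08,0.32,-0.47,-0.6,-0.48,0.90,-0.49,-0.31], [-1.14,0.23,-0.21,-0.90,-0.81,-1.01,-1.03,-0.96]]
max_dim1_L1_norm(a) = 25.09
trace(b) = 0.40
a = x + b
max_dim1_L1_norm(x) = 22.05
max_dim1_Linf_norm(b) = 1.22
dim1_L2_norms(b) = [2.12, 1.74, 1.99, 2.23, 2.28, 2.07, 1.8, 2.42]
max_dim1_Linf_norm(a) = 5.5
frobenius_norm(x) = 22.75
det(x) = -149404.62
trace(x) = 10.06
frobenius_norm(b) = 5.92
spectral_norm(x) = 14.46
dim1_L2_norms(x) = [8.39, 5.6, 8.42, 7.57, 9.05, 8.67, 8.56, 7.55]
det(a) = 170388.86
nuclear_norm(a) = 55.42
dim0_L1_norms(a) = [21.91, 17.66, 22.69, 12.36, 28.33, 21.72, 15.92, 28.89]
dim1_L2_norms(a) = [9.02, 6.29, 9.58, 8.65, 9.9, 7.55, 7.93, 9.01]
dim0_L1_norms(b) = [6.31, 4.95, 5.46, 4.63, 4.82, 5.05, 5.58, 6.0]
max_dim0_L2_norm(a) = 11.12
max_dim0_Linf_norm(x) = 4.83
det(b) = 2.89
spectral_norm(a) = 15.72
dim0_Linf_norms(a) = [5.12, 4.21, 3.97, 3.68, 4.71, 5.21, 3.55, 5.5]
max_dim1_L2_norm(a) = 9.9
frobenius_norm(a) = 24.22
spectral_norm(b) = 4.08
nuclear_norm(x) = 52.11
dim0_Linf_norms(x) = [4.71, 4.35, 3.95, 3.22, 4.83, 4.72, 3.62, 4.83]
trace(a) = 10.46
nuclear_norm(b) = 13.90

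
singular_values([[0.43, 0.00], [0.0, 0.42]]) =[0.43, 0.42]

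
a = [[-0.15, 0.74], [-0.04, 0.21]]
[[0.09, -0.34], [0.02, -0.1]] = a @ [[-0.42, -0.03], [0.03, -0.47]]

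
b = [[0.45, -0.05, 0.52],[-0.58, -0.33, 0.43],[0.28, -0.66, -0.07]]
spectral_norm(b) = 0.80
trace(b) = 0.05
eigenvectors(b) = [[(-0.84+0j), (0.15-0.28j), (0.15+0.28j)], [(0.25+0j), (0.7+0j), (0.7-0j)], [-0.48+0.00j, (0.16+0.62j), 0.16-0.62j]]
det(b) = 0.38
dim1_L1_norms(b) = [1.02, 1.34, 1.01]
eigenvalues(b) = [(0.76+0j), (-0.36+0.61j), (-0.36-0.61j)]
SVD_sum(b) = [[-0.06, -0.08, 0.07], [-0.34, -0.5, 0.42], [-0.13, -0.19, 0.16]] + [[0.44, -0.23, 0.08],[-0.25, 0.13, -0.05],[0.47, -0.25, 0.08]] + [[0.07, 0.26, 0.37], [0.01, 0.04, 0.06], [-0.06, -0.22, -0.31]]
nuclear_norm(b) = 2.19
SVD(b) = [[0.15, 0.63, 0.76], [0.92, -0.37, 0.12], [0.36, 0.68, -0.64]] @ diag([0.7978327735516242, 0.7869630156441347, 0.6071672565736821]) @ [[-0.46, -0.69, 0.56], [0.87, -0.46, 0.16], [0.15, 0.57, 0.81]]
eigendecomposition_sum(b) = [[(0.56+0j),(-0.18-0j),(0.26+0j)], [-0.17+0.00j,0.05+0.00j,-0.08+0.00j], [(0.32+0j),-0.10-0.00j,(0.15+0j)]] + [[(-0.06+0.08j), (0.07+0.14j), 0.13-0.06j], [(-0.2-0.03j), (-0.19+0.27j), 0.25+0.19j], [-0.02-0.19j, -0.28-0.11j, (-0.11+0.27j)]] + [[(-0.06-0.08j), 0.07-0.14j, 0.13+0.06j], [(-0.2+0.03j), -0.19-0.27j, 0.25-0.19j], [-0.02+0.19j, -0.28+0.11j, -0.11-0.27j]]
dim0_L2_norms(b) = [0.79, 0.74, 0.68]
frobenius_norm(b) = 1.27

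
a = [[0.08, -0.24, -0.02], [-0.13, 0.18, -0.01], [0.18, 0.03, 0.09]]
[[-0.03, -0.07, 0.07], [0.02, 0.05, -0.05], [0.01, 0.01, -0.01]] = a@[[0.10,0.18,-0.19], [0.18,0.38,-0.38], [-0.19,-0.38,0.38]]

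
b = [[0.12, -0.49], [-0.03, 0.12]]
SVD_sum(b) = [[0.12, -0.49], [-0.03, 0.12]] + [[-0.00, -0.0], [-0.0, -0.0]]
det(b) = -0.00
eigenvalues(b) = [0.24, -0.0]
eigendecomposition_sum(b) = [[0.12, -0.49], [-0.03, 0.12]] + [[-0.0, -0.0],[-0.0, -0.00]]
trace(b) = 0.24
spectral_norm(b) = 0.52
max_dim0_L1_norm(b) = 0.61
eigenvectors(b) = [[0.97, 0.97], [-0.24, 0.24]]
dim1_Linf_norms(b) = [0.49, 0.12]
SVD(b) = [[-0.97, 0.24], [0.24, 0.97]] @ diag([0.5194224354214569, 0.0005775645785430493]) @ [[-0.24, 0.97], [-0.97, -0.24]]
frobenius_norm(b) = 0.52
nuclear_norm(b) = 0.52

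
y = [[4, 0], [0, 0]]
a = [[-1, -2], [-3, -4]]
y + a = [[3, -2], [-3, -4]]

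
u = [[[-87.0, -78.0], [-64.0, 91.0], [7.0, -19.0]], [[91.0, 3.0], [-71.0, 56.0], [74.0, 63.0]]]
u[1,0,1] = 3.0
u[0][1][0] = -64.0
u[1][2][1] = 63.0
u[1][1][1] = 56.0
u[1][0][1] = 3.0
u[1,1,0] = -71.0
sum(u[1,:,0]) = 94.0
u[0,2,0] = 7.0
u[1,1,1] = 56.0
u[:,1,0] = [-64.0, -71.0]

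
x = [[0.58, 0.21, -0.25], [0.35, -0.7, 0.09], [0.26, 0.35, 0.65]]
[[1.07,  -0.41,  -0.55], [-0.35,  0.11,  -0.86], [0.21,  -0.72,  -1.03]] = x@ [[1.19, -0.72, -1.55], [1.00, -0.58, 0.31], [-0.69, -0.51, -1.13]]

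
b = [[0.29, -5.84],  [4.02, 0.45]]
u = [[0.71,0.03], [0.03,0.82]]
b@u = [[0.03, -4.78], [2.87, 0.49]]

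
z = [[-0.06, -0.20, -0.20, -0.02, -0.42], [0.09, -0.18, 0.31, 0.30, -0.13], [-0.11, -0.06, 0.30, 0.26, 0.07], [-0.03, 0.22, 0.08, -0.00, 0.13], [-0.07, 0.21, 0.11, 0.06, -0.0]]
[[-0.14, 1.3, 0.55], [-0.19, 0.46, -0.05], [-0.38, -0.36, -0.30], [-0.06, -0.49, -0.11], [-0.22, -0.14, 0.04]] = z@ [[1.37, 0.96, 0.35],[-0.24, -0.24, 0.65],[-0.26, -0.28, -0.96],[-0.74, 0.08, 0.57],[0.42, -2.99, -1.24]]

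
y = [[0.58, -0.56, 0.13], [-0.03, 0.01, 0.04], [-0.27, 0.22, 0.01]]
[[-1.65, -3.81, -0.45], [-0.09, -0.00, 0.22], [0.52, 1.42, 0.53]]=y@ [[-2.88, -1.52, -2.88], [-0.98, 4.69, -1.31], [-4.05, -2.33, 3.76]]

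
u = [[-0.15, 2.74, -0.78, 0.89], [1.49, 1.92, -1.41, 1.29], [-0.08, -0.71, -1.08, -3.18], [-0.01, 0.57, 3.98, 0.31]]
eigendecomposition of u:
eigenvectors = [[(0.63+0j), (0.9+0j), -0.18+0.03j, -0.18-0.03j],[(0.77+0j), (-0.42+0j), -0.28-0.04j, (-0.28+0.04j)],[-0.12+0.00j, 0.03+0.00j, -0.10+0.60j, (-0.1-0.6j)],[(-0.02+0j), 0.07+0.00j, 0.72+0.00j, (0.72-0j)]]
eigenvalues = [(3.33+0j), (-1.39+0j), (-0.47+3.32j), (-0.47-3.32j)]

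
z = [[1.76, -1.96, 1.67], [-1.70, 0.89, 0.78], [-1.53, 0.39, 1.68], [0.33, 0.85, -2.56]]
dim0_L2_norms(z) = [2.9, 2.35, 3.57]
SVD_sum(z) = [[0.39, -1.25, 2.29],[0.0, -0.00, 0.0],[0.16, -0.50, 0.91],[-0.38, 1.22, -2.24]] + [[1.37,-0.71,-0.62], [-1.7,0.89,0.78], [-1.69,0.88,0.77], [0.71,-0.37,-0.32]] + [[0.0, 0.00, 0.00],[0.0, 0.0, 0.0],[0.0, 0.00, 0.00],[0.00, 0.0, 0.0]]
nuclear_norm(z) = 7.31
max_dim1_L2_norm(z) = 3.12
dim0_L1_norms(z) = [5.32, 4.09, 6.69]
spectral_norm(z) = 3.83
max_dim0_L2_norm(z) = 3.57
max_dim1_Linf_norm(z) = 2.56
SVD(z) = [[-0.69, 0.48, -0.51], [-0.00, -0.6, -0.27], [-0.27, -0.59, -0.43], [0.67, 0.25, -0.7]] @ diag([3.8337066587392945, 3.4672249546013667, 0.006661000491968727]) @ [[-0.15, 0.47, -0.87],[0.82, -0.43, -0.37],[-0.55, -0.77, -0.32]]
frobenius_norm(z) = 5.17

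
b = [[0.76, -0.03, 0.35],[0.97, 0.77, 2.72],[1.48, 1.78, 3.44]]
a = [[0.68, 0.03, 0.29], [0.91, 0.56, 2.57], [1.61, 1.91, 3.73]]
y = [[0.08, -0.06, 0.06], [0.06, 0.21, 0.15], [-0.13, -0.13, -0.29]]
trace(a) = 4.97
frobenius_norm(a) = 5.33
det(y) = -0.00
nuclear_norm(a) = 6.39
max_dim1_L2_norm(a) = 4.49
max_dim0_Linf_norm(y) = 0.29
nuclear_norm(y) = 0.60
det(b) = -1.48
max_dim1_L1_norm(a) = 7.25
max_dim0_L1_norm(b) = 6.51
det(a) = -1.65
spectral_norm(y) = 0.42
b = a + y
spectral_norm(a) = 5.27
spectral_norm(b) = 5.12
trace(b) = 4.97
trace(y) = 0.00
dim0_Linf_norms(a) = [1.61, 1.91, 3.73]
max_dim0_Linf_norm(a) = 3.73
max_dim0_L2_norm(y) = 0.33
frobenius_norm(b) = 5.18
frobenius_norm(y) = 0.45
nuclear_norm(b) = 6.21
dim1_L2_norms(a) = [0.74, 2.78, 4.49]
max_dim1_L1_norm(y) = 0.55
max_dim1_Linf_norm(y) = 0.29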